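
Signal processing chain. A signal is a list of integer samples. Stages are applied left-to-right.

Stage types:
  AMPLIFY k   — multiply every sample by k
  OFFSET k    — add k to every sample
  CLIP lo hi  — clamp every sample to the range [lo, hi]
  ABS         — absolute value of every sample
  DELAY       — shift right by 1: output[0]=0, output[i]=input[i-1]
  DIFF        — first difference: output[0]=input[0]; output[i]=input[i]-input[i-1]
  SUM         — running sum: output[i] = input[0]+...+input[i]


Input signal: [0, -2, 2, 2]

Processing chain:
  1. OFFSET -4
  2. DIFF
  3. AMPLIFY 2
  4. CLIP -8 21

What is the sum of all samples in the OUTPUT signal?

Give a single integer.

Answer: -4

Derivation:
Input: [0, -2, 2, 2]
Stage 1 (OFFSET -4): 0+-4=-4, -2+-4=-6, 2+-4=-2, 2+-4=-2 -> [-4, -6, -2, -2]
Stage 2 (DIFF): s[0]=-4, -6--4=-2, -2--6=4, -2--2=0 -> [-4, -2, 4, 0]
Stage 3 (AMPLIFY 2): -4*2=-8, -2*2=-4, 4*2=8, 0*2=0 -> [-8, -4, 8, 0]
Stage 4 (CLIP -8 21): clip(-8,-8,21)=-8, clip(-4,-8,21)=-4, clip(8,-8,21)=8, clip(0,-8,21)=0 -> [-8, -4, 8, 0]
Output sum: -4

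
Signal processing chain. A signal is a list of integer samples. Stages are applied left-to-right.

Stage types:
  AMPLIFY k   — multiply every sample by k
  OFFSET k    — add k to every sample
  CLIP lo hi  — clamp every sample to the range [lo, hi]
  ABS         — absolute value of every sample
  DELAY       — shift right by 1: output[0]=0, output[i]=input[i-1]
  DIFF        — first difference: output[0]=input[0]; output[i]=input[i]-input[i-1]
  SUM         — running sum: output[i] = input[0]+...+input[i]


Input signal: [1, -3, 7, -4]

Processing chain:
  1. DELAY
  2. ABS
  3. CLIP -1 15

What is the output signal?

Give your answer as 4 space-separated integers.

Answer: 0 1 3 7

Derivation:
Input: [1, -3, 7, -4]
Stage 1 (DELAY): [0, 1, -3, 7] = [0, 1, -3, 7] -> [0, 1, -3, 7]
Stage 2 (ABS): |0|=0, |1|=1, |-3|=3, |7|=7 -> [0, 1, 3, 7]
Stage 3 (CLIP -1 15): clip(0,-1,15)=0, clip(1,-1,15)=1, clip(3,-1,15)=3, clip(7,-1,15)=7 -> [0, 1, 3, 7]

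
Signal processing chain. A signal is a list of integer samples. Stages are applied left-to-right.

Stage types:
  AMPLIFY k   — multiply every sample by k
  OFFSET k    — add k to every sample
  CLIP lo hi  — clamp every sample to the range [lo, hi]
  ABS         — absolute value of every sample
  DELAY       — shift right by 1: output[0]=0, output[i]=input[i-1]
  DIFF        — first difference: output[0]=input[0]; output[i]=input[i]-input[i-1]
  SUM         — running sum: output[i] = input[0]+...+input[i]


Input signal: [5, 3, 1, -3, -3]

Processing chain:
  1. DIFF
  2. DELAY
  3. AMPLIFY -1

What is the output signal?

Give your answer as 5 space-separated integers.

Input: [5, 3, 1, -3, -3]
Stage 1 (DIFF): s[0]=5, 3-5=-2, 1-3=-2, -3-1=-4, -3--3=0 -> [5, -2, -2, -4, 0]
Stage 2 (DELAY): [0, 5, -2, -2, -4] = [0, 5, -2, -2, -4] -> [0, 5, -2, -2, -4]
Stage 3 (AMPLIFY -1): 0*-1=0, 5*-1=-5, -2*-1=2, -2*-1=2, -4*-1=4 -> [0, -5, 2, 2, 4]

Answer: 0 -5 2 2 4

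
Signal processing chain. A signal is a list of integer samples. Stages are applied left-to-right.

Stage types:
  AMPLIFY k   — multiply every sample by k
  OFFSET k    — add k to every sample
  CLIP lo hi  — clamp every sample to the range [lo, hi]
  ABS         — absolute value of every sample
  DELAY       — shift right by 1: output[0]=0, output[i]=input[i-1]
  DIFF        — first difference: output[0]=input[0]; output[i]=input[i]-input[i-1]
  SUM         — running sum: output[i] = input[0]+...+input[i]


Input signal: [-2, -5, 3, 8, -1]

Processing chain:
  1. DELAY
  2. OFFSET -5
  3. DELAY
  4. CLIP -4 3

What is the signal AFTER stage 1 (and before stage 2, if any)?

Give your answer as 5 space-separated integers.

Input: [-2, -5, 3, 8, -1]
Stage 1 (DELAY): [0, -2, -5, 3, 8] = [0, -2, -5, 3, 8] -> [0, -2, -5, 3, 8]

Answer: 0 -2 -5 3 8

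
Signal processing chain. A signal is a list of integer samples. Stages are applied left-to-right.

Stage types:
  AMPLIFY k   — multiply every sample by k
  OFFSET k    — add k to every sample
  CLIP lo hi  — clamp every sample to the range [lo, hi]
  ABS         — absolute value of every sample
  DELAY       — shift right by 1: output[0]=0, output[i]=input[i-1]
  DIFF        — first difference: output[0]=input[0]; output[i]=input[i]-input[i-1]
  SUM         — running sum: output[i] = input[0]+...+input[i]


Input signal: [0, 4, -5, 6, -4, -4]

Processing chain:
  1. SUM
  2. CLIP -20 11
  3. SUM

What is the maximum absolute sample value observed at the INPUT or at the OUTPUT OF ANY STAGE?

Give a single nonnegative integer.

Answer: 9

Derivation:
Input: [0, 4, -5, 6, -4, -4] (max |s|=6)
Stage 1 (SUM): sum[0..0]=0, sum[0..1]=4, sum[0..2]=-1, sum[0..3]=5, sum[0..4]=1, sum[0..5]=-3 -> [0, 4, -1, 5, 1, -3] (max |s|=5)
Stage 2 (CLIP -20 11): clip(0,-20,11)=0, clip(4,-20,11)=4, clip(-1,-20,11)=-1, clip(5,-20,11)=5, clip(1,-20,11)=1, clip(-3,-20,11)=-3 -> [0, 4, -1, 5, 1, -3] (max |s|=5)
Stage 3 (SUM): sum[0..0]=0, sum[0..1]=4, sum[0..2]=3, sum[0..3]=8, sum[0..4]=9, sum[0..5]=6 -> [0, 4, 3, 8, 9, 6] (max |s|=9)
Overall max amplitude: 9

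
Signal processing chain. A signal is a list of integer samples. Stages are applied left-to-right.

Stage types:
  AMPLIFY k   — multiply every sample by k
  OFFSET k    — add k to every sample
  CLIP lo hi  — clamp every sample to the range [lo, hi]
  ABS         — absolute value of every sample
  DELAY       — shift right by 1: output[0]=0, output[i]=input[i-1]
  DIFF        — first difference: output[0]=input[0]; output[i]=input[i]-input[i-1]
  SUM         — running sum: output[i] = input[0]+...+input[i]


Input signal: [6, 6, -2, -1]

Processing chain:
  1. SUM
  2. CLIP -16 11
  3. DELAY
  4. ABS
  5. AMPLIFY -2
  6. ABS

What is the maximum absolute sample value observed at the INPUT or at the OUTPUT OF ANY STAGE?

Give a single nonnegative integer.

Answer: 22

Derivation:
Input: [6, 6, -2, -1] (max |s|=6)
Stage 1 (SUM): sum[0..0]=6, sum[0..1]=12, sum[0..2]=10, sum[0..3]=9 -> [6, 12, 10, 9] (max |s|=12)
Stage 2 (CLIP -16 11): clip(6,-16,11)=6, clip(12,-16,11)=11, clip(10,-16,11)=10, clip(9,-16,11)=9 -> [6, 11, 10, 9] (max |s|=11)
Stage 3 (DELAY): [0, 6, 11, 10] = [0, 6, 11, 10] -> [0, 6, 11, 10] (max |s|=11)
Stage 4 (ABS): |0|=0, |6|=6, |11|=11, |10|=10 -> [0, 6, 11, 10] (max |s|=11)
Stage 5 (AMPLIFY -2): 0*-2=0, 6*-2=-12, 11*-2=-22, 10*-2=-20 -> [0, -12, -22, -20] (max |s|=22)
Stage 6 (ABS): |0|=0, |-12|=12, |-22|=22, |-20|=20 -> [0, 12, 22, 20] (max |s|=22)
Overall max amplitude: 22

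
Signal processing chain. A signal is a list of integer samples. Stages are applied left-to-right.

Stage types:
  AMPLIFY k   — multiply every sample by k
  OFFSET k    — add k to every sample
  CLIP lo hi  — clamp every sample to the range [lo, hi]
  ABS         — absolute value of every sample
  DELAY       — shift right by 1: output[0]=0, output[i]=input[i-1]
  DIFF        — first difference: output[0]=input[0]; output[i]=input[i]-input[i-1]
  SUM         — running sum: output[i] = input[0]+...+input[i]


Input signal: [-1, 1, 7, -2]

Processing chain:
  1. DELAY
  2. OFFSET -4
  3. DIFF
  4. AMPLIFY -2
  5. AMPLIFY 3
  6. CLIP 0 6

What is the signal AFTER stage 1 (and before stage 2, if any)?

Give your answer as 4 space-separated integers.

Input: [-1, 1, 7, -2]
Stage 1 (DELAY): [0, -1, 1, 7] = [0, -1, 1, 7] -> [0, -1, 1, 7]

Answer: 0 -1 1 7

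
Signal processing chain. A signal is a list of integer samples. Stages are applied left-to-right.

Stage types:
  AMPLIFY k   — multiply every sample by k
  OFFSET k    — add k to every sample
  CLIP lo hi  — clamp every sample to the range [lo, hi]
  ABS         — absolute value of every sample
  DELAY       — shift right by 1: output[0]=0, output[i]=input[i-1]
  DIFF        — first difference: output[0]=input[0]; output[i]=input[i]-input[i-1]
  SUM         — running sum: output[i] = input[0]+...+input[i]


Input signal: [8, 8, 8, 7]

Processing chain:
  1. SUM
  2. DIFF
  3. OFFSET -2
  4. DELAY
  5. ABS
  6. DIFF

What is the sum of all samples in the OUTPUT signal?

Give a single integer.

Input: [8, 8, 8, 7]
Stage 1 (SUM): sum[0..0]=8, sum[0..1]=16, sum[0..2]=24, sum[0..3]=31 -> [8, 16, 24, 31]
Stage 2 (DIFF): s[0]=8, 16-8=8, 24-16=8, 31-24=7 -> [8, 8, 8, 7]
Stage 3 (OFFSET -2): 8+-2=6, 8+-2=6, 8+-2=6, 7+-2=5 -> [6, 6, 6, 5]
Stage 4 (DELAY): [0, 6, 6, 6] = [0, 6, 6, 6] -> [0, 6, 6, 6]
Stage 5 (ABS): |0|=0, |6|=6, |6|=6, |6|=6 -> [0, 6, 6, 6]
Stage 6 (DIFF): s[0]=0, 6-0=6, 6-6=0, 6-6=0 -> [0, 6, 0, 0]
Output sum: 6

Answer: 6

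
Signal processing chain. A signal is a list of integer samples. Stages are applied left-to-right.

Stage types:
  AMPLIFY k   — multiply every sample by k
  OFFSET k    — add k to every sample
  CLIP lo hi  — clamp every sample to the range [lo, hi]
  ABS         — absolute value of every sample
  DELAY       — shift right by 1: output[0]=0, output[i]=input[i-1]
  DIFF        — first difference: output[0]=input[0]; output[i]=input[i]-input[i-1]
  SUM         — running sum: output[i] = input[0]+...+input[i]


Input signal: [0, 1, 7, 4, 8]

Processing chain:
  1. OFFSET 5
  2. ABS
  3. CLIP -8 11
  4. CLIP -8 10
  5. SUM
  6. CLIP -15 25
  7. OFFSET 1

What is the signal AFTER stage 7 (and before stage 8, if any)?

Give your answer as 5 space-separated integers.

Input: [0, 1, 7, 4, 8]
Stage 1 (OFFSET 5): 0+5=5, 1+5=6, 7+5=12, 4+5=9, 8+5=13 -> [5, 6, 12, 9, 13]
Stage 2 (ABS): |5|=5, |6|=6, |12|=12, |9|=9, |13|=13 -> [5, 6, 12, 9, 13]
Stage 3 (CLIP -8 11): clip(5,-8,11)=5, clip(6,-8,11)=6, clip(12,-8,11)=11, clip(9,-8,11)=9, clip(13,-8,11)=11 -> [5, 6, 11, 9, 11]
Stage 4 (CLIP -8 10): clip(5,-8,10)=5, clip(6,-8,10)=6, clip(11,-8,10)=10, clip(9,-8,10)=9, clip(11,-8,10)=10 -> [5, 6, 10, 9, 10]
Stage 5 (SUM): sum[0..0]=5, sum[0..1]=11, sum[0..2]=21, sum[0..3]=30, sum[0..4]=40 -> [5, 11, 21, 30, 40]
Stage 6 (CLIP -15 25): clip(5,-15,25)=5, clip(11,-15,25)=11, clip(21,-15,25)=21, clip(30,-15,25)=25, clip(40,-15,25)=25 -> [5, 11, 21, 25, 25]
Stage 7 (OFFSET 1): 5+1=6, 11+1=12, 21+1=22, 25+1=26, 25+1=26 -> [6, 12, 22, 26, 26]

Answer: 6 12 22 26 26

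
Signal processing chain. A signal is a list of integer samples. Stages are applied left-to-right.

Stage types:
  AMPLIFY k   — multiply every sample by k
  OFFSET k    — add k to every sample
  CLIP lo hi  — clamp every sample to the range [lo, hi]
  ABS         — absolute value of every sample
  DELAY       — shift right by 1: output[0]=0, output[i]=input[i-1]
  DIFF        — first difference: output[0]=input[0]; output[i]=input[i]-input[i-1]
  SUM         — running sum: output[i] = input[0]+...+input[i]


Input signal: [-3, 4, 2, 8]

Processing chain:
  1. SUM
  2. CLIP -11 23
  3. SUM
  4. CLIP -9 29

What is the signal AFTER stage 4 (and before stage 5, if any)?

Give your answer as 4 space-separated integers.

Input: [-3, 4, 2, 8]
Stage 1 (SUM): sum[0..0]=-3, sum[0..1]=1, sum[0..2]=3, sum[0..3]=11 -> [-3, 1, 3, 11]
Stage 2 (CLIP -11 23): clip(-3,-11,23)=-3, clip(1,-11,23)=1, clip(3,-11,23)=3, clip(11,-11,23)=11 -> [-3, 1, 3, 11]
Stage 3 (SUM): sum[0..0]=-3, sum[0..1]=-2, sum[0..2]=1, sum[0..3]=12 -> [-3, -2, 1, 12]
Stage 4 (CLIP -9 29): clip(-3,-9,29)=-3, clip(-2,-9,29)=-2, clip(1,-9,29)=1, clip(12,-9,29)=12 -> [-3, -2, 1, 12]

Answer: -3 -2 1 12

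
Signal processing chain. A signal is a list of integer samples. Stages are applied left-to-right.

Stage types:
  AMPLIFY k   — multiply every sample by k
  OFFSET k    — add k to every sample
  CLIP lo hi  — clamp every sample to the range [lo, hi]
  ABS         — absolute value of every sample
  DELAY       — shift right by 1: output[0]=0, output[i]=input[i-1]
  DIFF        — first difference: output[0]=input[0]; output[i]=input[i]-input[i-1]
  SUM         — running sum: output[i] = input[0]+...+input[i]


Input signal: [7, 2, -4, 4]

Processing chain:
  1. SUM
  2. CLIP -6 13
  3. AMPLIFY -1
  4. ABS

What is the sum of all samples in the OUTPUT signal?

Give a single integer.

Answer: 30

Derivation:
Input: [7, 2, -4, 4]
Stage 1 (SUM): sum[0..0]=7, sum[0..1]=9, sum[0..2]=5, sum[0..3]=9 -> [7, 9, 5, 9]
Stage 2 (CLIP -6 13): clip(7,-6,13)=7, clip(9,-6,13)=9, clip(5,-6,13)=5, clip(9,-6,13)=9 -> [7, 9, 5, 9]
Stage 3 (AMPLIFY -1): 7*-1=-7, 9*-1=-9, 5*-1=-5, 9*-1=-9 -> [-7, -9, -5, -9]
Stage 4 (ABS): |-7|=7, |-9|=9, |-5|=5, |-9|=9 -> [7, 9, 5, 9]
Output sum: 30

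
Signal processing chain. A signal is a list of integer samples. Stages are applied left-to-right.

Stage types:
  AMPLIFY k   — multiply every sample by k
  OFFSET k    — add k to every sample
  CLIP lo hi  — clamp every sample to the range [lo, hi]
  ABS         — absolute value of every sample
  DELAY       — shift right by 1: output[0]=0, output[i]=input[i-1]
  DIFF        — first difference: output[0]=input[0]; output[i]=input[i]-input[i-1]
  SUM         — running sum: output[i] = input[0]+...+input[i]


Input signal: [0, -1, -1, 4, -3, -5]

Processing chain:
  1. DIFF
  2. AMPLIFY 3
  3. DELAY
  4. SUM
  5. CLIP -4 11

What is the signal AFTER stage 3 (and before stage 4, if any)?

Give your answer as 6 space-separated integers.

Answer: 0 0 -3 0 15 -21

Derivation:
Input: [0, -1, -1, 4, -3, -5]
Stage 1 (DIFF): s[0]=0, -1-0=-1, -1--1=0, 4--1=5, -3-4=-7, -5--3=-2 -> [0, -1, 0, 5, -7, -2]
Stage 2 (AMPLIFY 3): 0*3=0, -1*3=-3, 0*3=0, 5*3=15, -7*3=-21, -2*3=-6 -> [0, -3, 0, 15, -21, -6]
Stage 3 (DELAY): [0, 0, -3, 0, 15, -21] = [0, 0, -3, 0, 15, -21] -> [0, 0, -3, 0, 15, -21]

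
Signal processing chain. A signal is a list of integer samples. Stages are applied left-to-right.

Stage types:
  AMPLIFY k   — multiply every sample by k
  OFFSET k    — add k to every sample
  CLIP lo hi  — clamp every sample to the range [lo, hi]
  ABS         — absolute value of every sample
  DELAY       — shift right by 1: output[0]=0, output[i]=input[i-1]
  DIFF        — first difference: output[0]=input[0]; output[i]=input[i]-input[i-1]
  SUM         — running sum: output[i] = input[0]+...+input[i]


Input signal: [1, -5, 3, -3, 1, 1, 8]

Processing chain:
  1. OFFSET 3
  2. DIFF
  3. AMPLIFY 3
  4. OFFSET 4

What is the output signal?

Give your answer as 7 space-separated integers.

Answer: 16 -14 28 -14 16 4 25

Derivation:
Input: [1, -5, 3, -3, 1, 1, 8]
Stage 1 (OFFSET 3): 1+3=4, -5+3=-2, 3+3=6, -3+3=0, 1+3=4, 1+3=4, 8+3=11 -> [4, -2, 6, 0, 4, 4, 11]
Stage 2 (DIFF): s[0]=4, -2-4=-6, 6--2=8, 0-6=-6, 4-0=4, 4-4=0, 11-4=7 -> [4, -6, 8, -6, 4, 0, 7]
Stage 3 (AMPLIFY 3): 4*3=12, -6*3=-18, 8*3=24, -6*3=-18, 4*3=12, 0*3=0, 7*3=21 -> [12, -18, 24, -18, 12, 0, 21]
Stage 4 (OFFSET 4): 12+4=16, -18+4=-14, 24+4=28, -18+4=-14, 12+4=16, 0+4=4, 21+4=25 -> [16, -14, 28, -14, 16, 4, 25]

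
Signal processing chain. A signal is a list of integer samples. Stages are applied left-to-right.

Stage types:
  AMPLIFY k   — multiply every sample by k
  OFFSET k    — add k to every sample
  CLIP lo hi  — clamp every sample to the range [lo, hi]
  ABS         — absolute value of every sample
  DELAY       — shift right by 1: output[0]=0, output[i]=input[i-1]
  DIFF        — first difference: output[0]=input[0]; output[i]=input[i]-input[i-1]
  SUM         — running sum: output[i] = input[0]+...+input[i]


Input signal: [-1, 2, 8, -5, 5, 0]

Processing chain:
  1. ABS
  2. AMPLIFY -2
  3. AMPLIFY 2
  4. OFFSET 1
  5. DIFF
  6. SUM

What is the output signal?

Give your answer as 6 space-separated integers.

Input: [-1, 2, 8, -5, 5, 0]
Stage 1 (ABS): |-1|=1, |2|=2, |8|=8, |-5|=5, |5|=5, |0|=0 -> [1, 2, 8, 5, 5, 0]
Stage 2 (AMPLIFY -2): 1*-2=-2, 2*-2=-4, 8*-2=-16, 5*-2=-10, 5*-2=-10, 0*-2=0 -> [-2, -4, -16, -10, -10, 0]
Stage 3 (AMPLIFY 2): -2*2=-4, -4*2=-8, -16*2=-32, -10*2=-20, -10*2=-20, 0*2=0 -> [-4, -8, -32, -20, -20, 0]
Stage 4 (OFFSET 1): -4+1=-3, -8+1=-7, -32+1=-31, -20+1=-19, -20+1=-19, 0+1=1 -> [-3, -7, -31, -19, -19, 1]
Stage 5 (DIFF): s[0]=-3, -7--3=-4, -31--7=-24, -19--31=12, -19--19=0, 1--19=20 -> [-3, -4, -24, 12, 0, 20]
Stage 6 (SUM): sum[0..0]=-3, sum[0..1]=-7, sum[0..2]=-31, sum[0..3]=-19, sum[0..4]=-19, sum[0..5]=1 -> [-3, -7, -31, -19, -19, 1]

Answer: -3 -7 -31 -19 -19 1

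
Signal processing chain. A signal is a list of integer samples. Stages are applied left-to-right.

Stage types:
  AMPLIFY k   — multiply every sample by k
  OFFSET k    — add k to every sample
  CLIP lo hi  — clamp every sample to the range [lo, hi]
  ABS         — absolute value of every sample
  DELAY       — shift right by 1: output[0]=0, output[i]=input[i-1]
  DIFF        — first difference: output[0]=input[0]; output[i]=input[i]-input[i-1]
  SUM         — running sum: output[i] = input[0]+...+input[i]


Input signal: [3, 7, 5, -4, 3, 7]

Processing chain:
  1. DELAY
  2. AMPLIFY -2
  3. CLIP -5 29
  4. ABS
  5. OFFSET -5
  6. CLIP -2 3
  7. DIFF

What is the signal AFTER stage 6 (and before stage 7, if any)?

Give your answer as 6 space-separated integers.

Input: [3, 7, 5, -4, 3, 7]
Stage 1 (DELAY): [0, 3, 7, 5, -4, 3] = [0, 3, 7, 5, -4, 3] -> [0, 3, 7, 5, -4, 3]
Stage 2 (AMPLIFY -2): 0*-2=0, 3*-2=-6, 7*-2=-14, 5*-2=-10, -4*-2=8, 3*-2=-6 -> [0, -6, -14, -10, 8, -6]
Stage 3 (CLIP -5 29): clip(0,-5,29)=0, clip(-6,-5,29)=-5, clip(-14,-5,29)=-5, clip(-10,-5,29)=-5, clip(8,-5,29)=8, clip(-6,-5,29)=-5 -> [0, -5, -5, -5, 8, -5]
Stage 4 (ABS): |0|=0, |-5|=5, |-5|=5, |-5|=5, |8|=8, |-5|=5 -> [0, 5, 5, 5, 8, 5]
Stage 5 (OFFSET -5): 0+-5=-5, 5+-5=0, 5+-5=0, 5+-5=0, 8+-5=3, 5+-5=0 -> [-5, 0, 0, 0, 3, 0]
Stage 6 (CLIP -2 3): clip(-5,-2,3)=-2, clip(0,-2,3)=0, clip(0,-2,3)=0, clip(0,-2,3)=0, clip(3,-2,3)=3, clip(0,-2,3)=0 -> [-2, 0, 0, 0, 3, 0]

Answer: -2 0 0 0 3 0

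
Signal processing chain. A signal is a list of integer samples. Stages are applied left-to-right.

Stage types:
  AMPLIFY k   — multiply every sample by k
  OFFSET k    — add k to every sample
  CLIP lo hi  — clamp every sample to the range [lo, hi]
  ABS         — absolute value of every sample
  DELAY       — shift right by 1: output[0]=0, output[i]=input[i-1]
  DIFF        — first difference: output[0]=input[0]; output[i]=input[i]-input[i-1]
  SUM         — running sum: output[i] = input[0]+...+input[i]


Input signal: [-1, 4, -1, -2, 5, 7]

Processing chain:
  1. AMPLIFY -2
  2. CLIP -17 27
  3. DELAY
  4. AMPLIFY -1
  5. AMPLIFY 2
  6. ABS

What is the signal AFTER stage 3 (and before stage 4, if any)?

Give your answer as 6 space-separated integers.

Input: [-1, 4, -1, -2, 5, 7]
Stage 1 (AMPLIFY -2): -1*-2=2, 4*-2=-8, -1*-2=2, -2*-2=4, 5*-2=-10, 7*-2=-14 -> [2, -8, 2, 4, -10, -14]
Stage 2 (CLIP -17 27): clip(2,-17,27)=2, clip(-8,-17,27)=-8, clip(2,-17,27)=2, clip(4,-17,27)=4, clip(-10,-17,27)=-10, clip(-14,-17,27)=-14 -> [2, -8, 2, 4, -10, -14]
Stage 3 (DELAY): [0, 2, -8, 2, 4, -10] = [0, 2, -8, 2, 4, -10] -> [0, 2, -8, 2, 4, -10]

Answer: 0 2 -8 2 4 -10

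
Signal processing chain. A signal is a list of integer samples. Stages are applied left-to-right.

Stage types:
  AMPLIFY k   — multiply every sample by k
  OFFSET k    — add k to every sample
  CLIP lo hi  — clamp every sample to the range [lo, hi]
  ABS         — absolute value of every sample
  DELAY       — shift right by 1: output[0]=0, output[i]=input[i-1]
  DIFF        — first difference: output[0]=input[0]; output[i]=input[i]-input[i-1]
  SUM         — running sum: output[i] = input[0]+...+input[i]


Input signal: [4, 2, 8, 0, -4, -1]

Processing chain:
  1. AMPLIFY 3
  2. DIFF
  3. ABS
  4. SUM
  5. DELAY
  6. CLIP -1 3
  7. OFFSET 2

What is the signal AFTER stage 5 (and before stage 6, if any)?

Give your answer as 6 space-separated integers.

Input: [4, 2, 8, 0, -4, -1]
Stage 1 (AMPLIFY 3): 4*3=12, 2*3=6, 8*3=24, 0*3=0, -4*3=-12, -1*3=-3 -> [12, 6, 24, 0, -12, -3]
Stage 2 (DIFF): s[0]=12, 6-12=-6, 24-6=18, 0-24=-24, -12-0=-12, -3--12=9 -> [12, -6, 18, -24, -12, 9]
Stage 3 (ABS): |12|=12, |-6|=6, |18|=18, |-24|=24, |-12|=12, |9|=9 -> [12, 6, 18, 24, 12, 9]
Stage 4 (SUM): sum[0..0]=12, sum[0..1]=18, sum[0..2]=36, sum[0..3]=60, sum[0..4]=72, sum[0..5]=81 -> [12, 18, 36, 60, 72, 81]
Stage 5 (DELAY): [0, 12, 18, 36, 60, 72] = [0, 12, 18, 36, 60, 72] -> [0, 12, 18, 36, 60, 72]

Answer: 0 12 18 36 60 72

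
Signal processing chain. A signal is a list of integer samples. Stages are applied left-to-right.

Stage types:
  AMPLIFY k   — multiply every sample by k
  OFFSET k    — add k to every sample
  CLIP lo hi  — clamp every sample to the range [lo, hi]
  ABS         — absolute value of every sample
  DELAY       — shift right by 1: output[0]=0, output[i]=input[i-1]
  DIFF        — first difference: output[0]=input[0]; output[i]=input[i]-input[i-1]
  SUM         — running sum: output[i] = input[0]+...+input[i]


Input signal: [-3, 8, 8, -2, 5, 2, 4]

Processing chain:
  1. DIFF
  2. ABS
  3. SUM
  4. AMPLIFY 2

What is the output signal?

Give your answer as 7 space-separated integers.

Input: [-3, 8, 8, -2, 5, 2, 4]
Stage 1 (DIFF): s[0]=-3, 8--3=11, 8-8=0, -2-8=-10, 5--2=7, 2-5=-3, 4-2=2 -> [-3, 11, 0, -10, 7, -3, 2]
Stage 2 (ABS): |-3|=3, |11|=11, |0|=0, |-10|=10, |7|=7, |-3|=3, |2|=2 -> [3, 11, 0, 10, 7, 3, 2]
Stage 3 (SUM): sum[0..0]=3, sum[0..1]=14, sum[0..2]=14, sum[0..3]=24, sum[0..4]=31, sum[0..5]=34, sum[0..6]=36 -> [3, 14, 14, 24, 31, 34, 36]
Stage 4 (AMPLIFY 2): 3*2=6, 14*2=28, 14*2=28, 24*2=48, 31*2=62, 34*2=68, 36*2=72 -> [6, 28, 28, 48, 62, 68, 72]

Answer: 6 28 28 48 62 68 72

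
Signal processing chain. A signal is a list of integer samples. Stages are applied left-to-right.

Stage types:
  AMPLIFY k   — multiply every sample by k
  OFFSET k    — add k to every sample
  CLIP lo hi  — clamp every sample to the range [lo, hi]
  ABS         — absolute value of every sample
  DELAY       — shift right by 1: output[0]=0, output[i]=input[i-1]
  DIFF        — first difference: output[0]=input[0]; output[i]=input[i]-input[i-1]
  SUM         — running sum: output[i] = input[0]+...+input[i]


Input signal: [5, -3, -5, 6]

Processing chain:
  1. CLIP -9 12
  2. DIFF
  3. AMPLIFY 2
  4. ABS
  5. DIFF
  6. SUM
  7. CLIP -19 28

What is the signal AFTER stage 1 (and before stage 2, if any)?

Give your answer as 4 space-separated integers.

Input: [5, -3, -5, 6]
Stage 1 (CLIP -9 12): clip(5,-9,12)=5, clip(-3,-9,12)=-3, clip(-5,-9,12)=-5, clip(6,-9,12)=6 -> [5, -3, -5, 6]

Answer: 5 -3 -5 6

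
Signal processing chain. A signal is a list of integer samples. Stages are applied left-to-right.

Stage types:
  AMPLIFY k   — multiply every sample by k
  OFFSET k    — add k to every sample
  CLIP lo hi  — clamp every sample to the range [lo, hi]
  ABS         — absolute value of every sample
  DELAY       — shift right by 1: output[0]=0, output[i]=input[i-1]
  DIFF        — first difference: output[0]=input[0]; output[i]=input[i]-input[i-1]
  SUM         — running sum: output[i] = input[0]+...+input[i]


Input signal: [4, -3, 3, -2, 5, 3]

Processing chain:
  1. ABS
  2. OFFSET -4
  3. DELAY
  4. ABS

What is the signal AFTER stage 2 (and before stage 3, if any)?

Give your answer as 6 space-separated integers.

Input: [4, -3, 3, -2, 5, 3]
Stage 1 (ABS): |4|=4, |-3|=3, |3|=3, |-2|=2, |5|=5, |3|=3 -> [4, 3, 3, 2, 5, 3]
Stage 2 (OFFSET -4): 4+-4=0, 3+-4=-1, 3+-4=-1, 2+-4=-2, 5+-4=1, 3+-4=-1 -> [0, -1, -1, -2, 1, -1]

Answer: 0 -1 -1 -2 1 -1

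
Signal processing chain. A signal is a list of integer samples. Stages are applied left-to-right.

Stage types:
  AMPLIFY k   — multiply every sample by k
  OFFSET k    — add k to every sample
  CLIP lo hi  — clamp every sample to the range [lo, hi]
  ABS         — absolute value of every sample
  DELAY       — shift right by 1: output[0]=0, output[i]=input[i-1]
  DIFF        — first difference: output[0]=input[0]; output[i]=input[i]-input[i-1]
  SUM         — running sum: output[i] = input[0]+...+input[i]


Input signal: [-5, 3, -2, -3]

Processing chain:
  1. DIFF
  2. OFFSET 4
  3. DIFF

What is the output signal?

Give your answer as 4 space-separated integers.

Input: [-5, 3, -2, -3]
Stage 1 (DIFF): s[0]=-5, 3--5=8, -2-3=-5, -3--2=-1 -> [-5, 8, -5, -1]
Stage 2 (OFFSET 4): -5+4=-1, 8+4=12, -5+4=-1, -1+4=3 -> [-1, 12, -1, 3]
Stage 3 (DIFF): s[0]=-1, 12--1=13, -1-12=-13, 3--1=4 -> [-1, 13, -13, 4]

Answer: -1 13 -13 4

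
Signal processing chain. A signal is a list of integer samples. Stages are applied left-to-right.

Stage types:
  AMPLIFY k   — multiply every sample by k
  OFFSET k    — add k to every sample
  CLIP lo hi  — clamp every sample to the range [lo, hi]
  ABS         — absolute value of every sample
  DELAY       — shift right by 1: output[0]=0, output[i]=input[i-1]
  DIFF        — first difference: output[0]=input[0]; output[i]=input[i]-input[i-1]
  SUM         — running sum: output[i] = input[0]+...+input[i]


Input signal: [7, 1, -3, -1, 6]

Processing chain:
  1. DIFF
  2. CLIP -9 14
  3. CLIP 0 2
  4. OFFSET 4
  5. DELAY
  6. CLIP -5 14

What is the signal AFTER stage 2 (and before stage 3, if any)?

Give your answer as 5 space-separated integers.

Answer: 7 -6 -4 2 7

Derivation:
Input: [7, 1, -3, -1, 6]
Stage 1 (DIFF): s[0]=7, 1-7=-6, -3-1=-4, -1--3=2, 6--1=7 -> [7, -6, -4, 2, 7]
Stage 2 (CLIP -9 14): clip(7,-9,14)=7, clip(-6,-9,14)=-6, clip(-4,-9,14)=-4, clip(2,-9,14)=2, clip(7,-9,14)=7 -> [7, -6, -4, 2, 7]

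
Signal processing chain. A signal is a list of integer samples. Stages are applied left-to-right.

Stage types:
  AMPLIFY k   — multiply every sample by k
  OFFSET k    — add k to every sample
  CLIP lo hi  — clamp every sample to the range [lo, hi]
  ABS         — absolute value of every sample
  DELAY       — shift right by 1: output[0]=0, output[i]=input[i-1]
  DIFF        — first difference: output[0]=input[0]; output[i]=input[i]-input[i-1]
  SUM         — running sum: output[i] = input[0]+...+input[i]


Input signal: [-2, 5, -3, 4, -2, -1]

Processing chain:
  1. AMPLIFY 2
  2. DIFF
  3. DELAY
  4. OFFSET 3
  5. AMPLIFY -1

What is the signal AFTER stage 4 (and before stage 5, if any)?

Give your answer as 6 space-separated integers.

Answer: 3 -1 17 -13 17 -9

Derivation:
Input: [-2, 5, -3, 4, -2, -1]
Stage 1 (AMPLIFY 2): -2*2=-4, 5*2=10, -3*2=-6, 4*2=8, -2*2=-4, -1*2=-2 -> [-4, 10, -6, 8, -4, -2]
Stage 2 (DIFF): s[0]=-4, 10--4=14, -6-10=-16, 8--6=14, -4-8=-12, -2--4=2 -> [-4, 14, -16, 14, -12, 2]
Stage 3 (DELAY): [0, -4, 14, -16, 14, -12] = [0, -4, 14, -16, 14, -12] -> [0, -4, 14, -16, 14, -12]
Stage 4 (OFFSET 3): 0+3=3, -4+3=-1, 14+3=17, -16+3=-13, 14+3=17, -12+3=-9 -> [3, -1, 17, -13, 17, -9]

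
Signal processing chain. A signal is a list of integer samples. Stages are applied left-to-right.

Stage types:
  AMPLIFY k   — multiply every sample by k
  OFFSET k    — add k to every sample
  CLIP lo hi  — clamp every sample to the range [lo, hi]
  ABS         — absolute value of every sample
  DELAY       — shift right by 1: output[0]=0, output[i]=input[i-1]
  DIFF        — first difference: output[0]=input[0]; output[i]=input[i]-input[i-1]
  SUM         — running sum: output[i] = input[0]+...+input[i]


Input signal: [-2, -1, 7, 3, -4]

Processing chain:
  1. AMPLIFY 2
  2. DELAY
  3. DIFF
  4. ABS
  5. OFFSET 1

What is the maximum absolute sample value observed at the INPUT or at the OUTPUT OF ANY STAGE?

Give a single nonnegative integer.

Answer: 17

Derivation:
Input: [-2, -1, 7, 3, -4] (max |s|=7)
Stage 1 (AMPLIFY 2): -2*2=-4, -1*2=-2, 7*2=14, 3*2=6, -4*2=-8 -> [-4, -2, 14, 6, -8] (max |s|=14)
Stage 2 (DELAY): [0, -4, -2, 14, 6] = [0, -4, -2, 14, 6] -> [0, -4, -2, 14, 6] (max |s|=14)
Stage 3 (DIFF): s[0]=0, -4-0=-4, -2--4=2, 14--2=16, 6-14=-8 -> [0, -4, 2, 16, -8] (max |s|=16)
Stage 4 (ABS): |0|=0, |-4|=4, |2|=2, |16|=16, |-8|=8 -> [0, 4, 2, 16, 8] (max |s|=16)
Stage 5 (OFFSET 1): 0+1=1, 4+1=5, 2+1=3, 16+1=17, 8+1=9 -> [1, 5, 3, 17, 9] (max |s|=17)
Overall max amplitude: 17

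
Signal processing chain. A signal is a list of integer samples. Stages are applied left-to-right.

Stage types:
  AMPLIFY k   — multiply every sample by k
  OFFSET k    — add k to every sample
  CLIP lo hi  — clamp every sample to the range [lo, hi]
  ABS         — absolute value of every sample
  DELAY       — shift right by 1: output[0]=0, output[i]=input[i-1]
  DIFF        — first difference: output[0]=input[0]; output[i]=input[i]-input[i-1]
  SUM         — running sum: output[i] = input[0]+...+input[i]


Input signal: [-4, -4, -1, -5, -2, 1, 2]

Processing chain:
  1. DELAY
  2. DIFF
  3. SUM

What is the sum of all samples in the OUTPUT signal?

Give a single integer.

Input: [-4, -4, -1, -5, -2, 1, 2]
Stage 1 (DELAY): [0, -4, -4, -1, -5, -2, 1] = [0, -4, -4, -1, -5, -2, 1] -> [0, -4, -4, -1, -5, -2, 1]
Stage 2 (DIFF): s[0]=0, -4-0=-4, -4--4=0, -1--4=3, -5--1=-4, -2--5=3, 1--2=3 -> [0, -4, 0, 3, -4, 3, 3]
Stage 3 (SUM): sum[0..0]=0, sum[0..1]=-4, sum[0..2]=-4, sum[0..3]=-1, sum[0..4]=-5, sum[0..5]=-2, sum[0..6]=1 -> [0, -4, -4, -1, -5, -2, 1]
Output sum: -15

Answer: -15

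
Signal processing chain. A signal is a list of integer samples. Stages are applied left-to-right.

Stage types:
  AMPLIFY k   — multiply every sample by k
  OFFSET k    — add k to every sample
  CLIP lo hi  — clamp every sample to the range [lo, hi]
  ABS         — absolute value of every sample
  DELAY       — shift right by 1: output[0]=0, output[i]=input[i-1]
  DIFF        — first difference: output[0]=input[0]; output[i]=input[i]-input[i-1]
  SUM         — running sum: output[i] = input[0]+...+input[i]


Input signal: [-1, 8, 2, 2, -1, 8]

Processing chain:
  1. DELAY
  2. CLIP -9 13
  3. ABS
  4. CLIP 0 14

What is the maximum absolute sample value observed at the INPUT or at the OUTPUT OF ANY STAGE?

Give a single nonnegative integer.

Answer: 8

Derivation:
Input: [-1, 8, 2, 2, -1, 8] (max |s|=8)
Stage 1 (DELAY): [0, -1, 8, 2, 2, -1] = [0, -1, 8, 2, 2, -1] -> [0, -1, 8, 2, 2, -1] (max |s|=8)
Stage 2 (CLIP -9 13): clip(0,-9,13)=0, clip(-1,-9,13)=-1, clip(8,-9,13)=8, clip(2,-9,13)=2, clip(2,-9,13)=2, clip(-1,-9,13)=-1 -> [0, -1, 8, 2, 2, -1] (max |s|=8)
Stage 3 (ABS): |0|=0, |-1|=1, |8|=8, |2|=2, |2|=2, |-1|=1 -> [0, 1, 8, 2, 2, 1] (max |s|=8)
Stage 4 (CLIP 0 14): clip(0,0,14)=0, clip(1,0,14)=1, clip(8,0,14)=8, clip(2,0,14)=2, clip(2,0,14)=2, clip(1,0,14)=1 -> [0, 1, 8, 2, 2, 1] (max |s|=8)
Overall max amplitude: 8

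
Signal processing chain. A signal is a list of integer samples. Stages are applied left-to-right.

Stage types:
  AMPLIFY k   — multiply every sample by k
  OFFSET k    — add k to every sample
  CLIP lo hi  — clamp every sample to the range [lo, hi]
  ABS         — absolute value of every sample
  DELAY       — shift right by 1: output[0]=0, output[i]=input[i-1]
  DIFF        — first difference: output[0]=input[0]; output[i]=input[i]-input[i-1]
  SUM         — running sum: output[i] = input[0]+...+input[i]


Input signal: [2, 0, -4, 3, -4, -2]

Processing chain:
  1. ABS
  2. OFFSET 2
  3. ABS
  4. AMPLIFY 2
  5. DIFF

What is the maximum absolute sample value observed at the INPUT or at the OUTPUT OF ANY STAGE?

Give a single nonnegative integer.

Answer: 12

Derivation:
Input: [2, 0, -4, 3, -4, -2] (max |s|=4)
Stage 1 (ABS): |2|=2, |0|=0, |-4|=4, |3|=3, |-4|=4, |-2|=2 -> [2, 0, 4, 3, 4, 2] (max |s|=4)
Stage 2 (OFFSET 2): 2+2=4, 0+2=2, 4+2=6, 3+2=5, 4+2=6, 2+2=4 -> [4, 2, 6, 5, 6, 4] (max |s|=6)
Stage 3 (ABS): |4|=4, |2|=2, |6|=6, |5|=5, |6|=6, |4|=4 -> [4, 2, 6, 5, 6, 4] (max |s|=6)
Stage 4 (AMPLIFY 2): 4*2=8, 2*2=4, 6*2=12, 5*2=10, 6*2=12, 4*2=8 -> [8, 4, 12, 10, 12, 8] (max |s|=12)
Stage 5 (DIFF): s[0]=8, 4-8=-4, 12-4=8, 10-12=-2, 12-10=2, 8-12=-4 -> [8, -4, 8, -2, 2, -4] (max |s|=8)
Overall max amplitude: 12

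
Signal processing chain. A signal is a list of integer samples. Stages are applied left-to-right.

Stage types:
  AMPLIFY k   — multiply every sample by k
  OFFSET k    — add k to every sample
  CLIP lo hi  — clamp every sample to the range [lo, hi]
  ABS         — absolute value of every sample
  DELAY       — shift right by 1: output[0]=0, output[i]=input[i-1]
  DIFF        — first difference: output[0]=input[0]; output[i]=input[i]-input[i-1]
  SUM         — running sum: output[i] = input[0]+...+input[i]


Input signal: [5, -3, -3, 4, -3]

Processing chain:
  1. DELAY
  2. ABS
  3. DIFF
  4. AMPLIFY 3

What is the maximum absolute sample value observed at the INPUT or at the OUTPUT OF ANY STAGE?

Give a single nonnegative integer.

Input: [5, -3, -3, 4, -3] (max |s|=5)
Stage 1 (DELAY): [0, 5, -3, -3, 4] = [0, 5, -3, -3, 4] -> [0, 5, -3, -3, 4] (max |s|=5)
Stage 2 (ABS): |0|=0, |5|=5, |-3|=3, |-3|=3, |4|=4 -> [0, 5, 3, 3, 4] (max |s|=5)
Stage 3 (DIFF): s[0]=0, 5-0=5, 3-5=-2, 3-3=0, 4-3=1 -> [0, 5, -2, 0, 1] (max |s|=5)
Stage 4 (AMPLIFY 3): 0*3=0, 5*3=15, -2*3=-6, 0*3=0, 1*3=3 -> [0, 15, -6, 0, 3] (max |s|=15)
Overall max amplitude: 15

Answer: 15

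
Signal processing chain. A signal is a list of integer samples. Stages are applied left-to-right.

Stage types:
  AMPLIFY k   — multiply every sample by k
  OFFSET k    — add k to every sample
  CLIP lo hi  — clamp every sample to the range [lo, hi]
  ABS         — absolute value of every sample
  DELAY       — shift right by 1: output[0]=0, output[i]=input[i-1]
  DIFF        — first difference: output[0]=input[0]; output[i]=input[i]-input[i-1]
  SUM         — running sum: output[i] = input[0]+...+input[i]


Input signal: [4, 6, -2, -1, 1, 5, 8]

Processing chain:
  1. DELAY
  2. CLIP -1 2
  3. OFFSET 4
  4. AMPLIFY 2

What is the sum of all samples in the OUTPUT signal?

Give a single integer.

Input: [4, 6, -2, -1, 1, 5, 8]
Stage 1 (DELAY): [0, 4, 6, -2, -1, 1, 5] = [0, 4, 6, -2, -1, 1, 5] -> [0, 4, 6, -2, -1, 1, 5]
Stage 2 (CLIP -1 2): clip(0,-1,2)=0, clip(4,-1,2)=2, clip(6,-1,2)=2, clip(-2,-1,2)=-1, clip(-1,-1,2)=-1, clip(1,-1,2)=1, clip(5,-1,2)=2 -> [0, 2, 2, -1, -1, 1, 2]
Stage 3 (OFFSET 4): 0+4=4, 2+4=6, 2+4=6, -1+4=3, -1+4=3, 1+4=5, 2+4=6 -> [4, 6, 6, 3, 3, 5, 6]
Stage 4 (AMPLIFY 2): 4*2=8, 6*2=12, 6*2=12, 3*2=6, 3*2=6, 5*2=10, 6*2=12 -> [8, 12, 12, 6, 6, 10, 12]
Output sum: 66

Answer: 66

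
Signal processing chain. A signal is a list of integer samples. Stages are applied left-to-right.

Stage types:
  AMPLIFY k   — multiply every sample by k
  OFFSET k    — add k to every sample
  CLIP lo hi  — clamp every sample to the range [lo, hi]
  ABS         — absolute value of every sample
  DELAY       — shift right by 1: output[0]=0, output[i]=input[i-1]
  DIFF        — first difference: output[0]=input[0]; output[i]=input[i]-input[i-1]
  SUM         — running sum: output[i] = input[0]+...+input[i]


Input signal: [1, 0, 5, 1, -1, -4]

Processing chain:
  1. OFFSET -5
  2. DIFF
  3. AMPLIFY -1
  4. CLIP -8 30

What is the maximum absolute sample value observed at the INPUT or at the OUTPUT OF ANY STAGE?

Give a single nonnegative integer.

Input: [1, 0, 5, 1, -1, -4] (max |s|=5)
Stage 1 (OFFSET -5): 1+-5=-4, 0+-5=-5, 5+-5=0, 1+-5=-4, -1+-5=-6, -4+-5=-9 -> [-4, -5, 0, -4, -6, -9] (max |s|=9)
Stage 2 (DIFF): s[0]=-4, -5--4=-1, 0--5=5, -4-0=-4, -6--4=-2, -9--6=-3 -> [-4, -1, 5, -4, -2, -3] (max |s|=5)
Stage 3 (AMPLIFY -1): -4*-1=4, -1*-1=1, 5*-1=-5, -4*-1=4, -2*-1=2, -3*-1=3 -> [4, 1, -5, 4, 2, 3] (max |s|=5)
Stage 4 (CLIP -8 30): clip(4,-8,30)=4, clip(1,-8,30)=1, clip(-5,-8,30)=-5, clip(4,-8,30)=4, clip(2,-8,30)=2, clip(3,-8,30)=3 -> [4, 1, -5, 4, 2, 3] (max |s|=5)
Overall max amplitude: 9

Answer: 9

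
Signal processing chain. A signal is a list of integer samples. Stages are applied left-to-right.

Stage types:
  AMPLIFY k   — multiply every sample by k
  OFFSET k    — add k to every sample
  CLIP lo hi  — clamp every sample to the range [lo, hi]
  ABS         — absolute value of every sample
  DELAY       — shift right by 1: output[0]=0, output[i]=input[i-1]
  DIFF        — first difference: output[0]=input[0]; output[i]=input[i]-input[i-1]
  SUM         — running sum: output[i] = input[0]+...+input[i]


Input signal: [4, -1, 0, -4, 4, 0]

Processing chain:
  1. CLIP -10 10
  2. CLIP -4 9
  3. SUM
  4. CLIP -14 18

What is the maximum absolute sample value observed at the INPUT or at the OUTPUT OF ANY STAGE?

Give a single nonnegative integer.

Answer: 4

Derivation:
Input: [4, -1, 0, -4, 4, 0] (max |s|=4)
Stage 1 (CLIP -10 10): clip(4,-10,10)=4, clip(-1,-10,10)=-1, clip(0,-10,10)=0, clip(-4,-10,10)=-4, clip(4,-10,10)=4, clip(0,-10,10)=0 -> [4, -1, 0, -4, 4, 0] (max |s|=4)
Stage 2 (CLIP -4 9): clip(4,-4,9)=4, clip(-1,-4,9)=-1, clip(0,-4,9)=0, clip(-4,-4,9)=-4, clip(4,-4,9)=4, clip(0,-4,9)=0 -> [4, -1, 0, -4, 4, 0] (max |s|=4)
Stage 3 (SUM): sum[0..0]=4, sum[0..1]=3, sum[0..2]=3, sum[0..3]=-1, sum[0..4]=3, sum[0..5]=3 -> [4, 3, 3, -1, 3, 3] (max |s|=4)
Stage 4 (CLIP -14 18): clip(4,-14,18)=4, clip(3,-14,18)=3, clip(3,-14,18)=3, clip(-1,-14,18)=-1, clip(3,-14,18)=3, clip(3,-14,18)=3 -> [4, 3, 3, -1, 3, 3] (max |s|=4)
Overall max amplitude: 4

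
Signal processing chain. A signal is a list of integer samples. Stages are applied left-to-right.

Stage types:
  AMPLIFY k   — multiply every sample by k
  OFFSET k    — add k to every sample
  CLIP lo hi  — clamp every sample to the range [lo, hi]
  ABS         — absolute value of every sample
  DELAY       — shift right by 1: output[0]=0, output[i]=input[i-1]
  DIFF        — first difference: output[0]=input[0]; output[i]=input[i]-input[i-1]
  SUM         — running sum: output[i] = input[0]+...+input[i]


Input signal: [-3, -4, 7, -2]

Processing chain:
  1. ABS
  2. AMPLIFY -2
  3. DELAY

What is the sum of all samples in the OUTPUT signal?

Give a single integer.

Answer: -28

Derivation:
Input: [-3, -4, 7, -2]
Stage 1 (ABS): |-3|=3, |-4|=4, |7|=7, |-2|=2 -> [3, 4, 7, 2]
Stage 2 (AMPLIFY -2): 3*-2=-6, 4*-2=-8, 7*-2=-14, 2*-2=-4 -> [-6, -8, -14, -4]
Stage 3 (DELAY): [0, -6, -8, -14] = [0, -6, -8, -14] -> [0, -6, -8, -14]
Output sum: -28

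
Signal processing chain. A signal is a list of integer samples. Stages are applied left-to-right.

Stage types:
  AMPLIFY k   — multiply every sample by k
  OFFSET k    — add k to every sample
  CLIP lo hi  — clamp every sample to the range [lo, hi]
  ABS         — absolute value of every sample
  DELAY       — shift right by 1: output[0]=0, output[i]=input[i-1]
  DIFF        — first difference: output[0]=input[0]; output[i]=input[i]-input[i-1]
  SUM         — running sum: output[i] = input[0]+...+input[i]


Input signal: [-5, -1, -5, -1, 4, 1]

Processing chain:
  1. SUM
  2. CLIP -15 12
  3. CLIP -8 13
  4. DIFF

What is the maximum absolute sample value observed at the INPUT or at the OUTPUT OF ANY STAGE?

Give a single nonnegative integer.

Input: [-5, -1, -5, -1, 4, 1] (max |s|=5)
Stage 1 (SUM): sum[0..0]=-5, sum[0..1]=-6, sum[0..2]=-11, sum[0..3]=-12, sum[0..4]=-8, sum[0..5]=-7 -> [-5, -6, -11, -12, -8, -7] (max |s|=12)
Stage 2 (CLIP -15 12): clip(-5,-15,12)=-5, clip(-6,-15,12)=-6, clip(-11,-15,12)=-11, clip(-12,-15,12)=-12, clip(-8,-15,12)=-8, clip(-7,-15,12)=-7 -> [-5, -6, -11, -12, -8, -7] (max |s|=12)
Stage 3 (CLIP -8 13): clip(-5,-8,13)=-5, clip(-6,-8,13)=-6, clip(-11,-8,13)=-8, clip(-12,-8,13)=-8, clip(-8,-8,13)=-8, clip(-7,-8,13)=-7 -> [-5, -6, -8, -8, -8, -7] (max |s|=8)
Stage 4 (DIFF): s[0]=-5, -6--5=-1, -8--6=-2, -8--8=0, -8--8=0, -7--8=1 -> [-5, -1, -2, 0, 0, 1] (max |s|=5)
Overall max amplitude: 12

Answer: 12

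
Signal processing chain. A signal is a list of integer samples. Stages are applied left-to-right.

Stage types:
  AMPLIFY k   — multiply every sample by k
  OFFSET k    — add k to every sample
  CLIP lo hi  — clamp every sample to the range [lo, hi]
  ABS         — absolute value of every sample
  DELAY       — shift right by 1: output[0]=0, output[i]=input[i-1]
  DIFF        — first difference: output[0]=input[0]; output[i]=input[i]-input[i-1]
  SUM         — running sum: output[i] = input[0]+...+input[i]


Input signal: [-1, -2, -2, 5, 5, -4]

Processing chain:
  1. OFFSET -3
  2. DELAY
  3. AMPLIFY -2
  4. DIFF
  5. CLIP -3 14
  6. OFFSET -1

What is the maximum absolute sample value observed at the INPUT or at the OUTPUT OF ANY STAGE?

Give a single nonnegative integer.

Answer: 14

Derivation:
Input: [-1, -2, -2, 5, 5, -4] (max |s|=5)
Stage 1 (OFFSET -3): -1+-3=-4, -2+-3=-5, -2+-3=-5, 5+-3=2, 5+-3=2, -4+-3=-7 -> [-4, -5, -5, 2, 2, -7] (max |s|=7)
Stage 2 (DELAY): [0, -4, -5, -5, 2, 2] = [0, -4, -5, -5, 2, 2] -> [0, -4, -5, -5, 2, 2] (max |s|=5)
Stage 3 (AMPLIFY -2): 0*-2=0, -4*-2=8, -5*-2=10, -5*-2=10, 2*-2=-4, 2*-2=-4 -> [0, 8, 10, 10, -4, -4] (max |s|=10)
Stage 4 (DIFF): s[0]=0, 8-0=8, 10-8=2, 10-10=0, -4-10=-14, -4--4=0 -> [0, 8, 2, 0, -14, 0] (max |s|=14)
Stage 5 (CLIP -3 14): clip(0,-3,14)=0, clip(8,-3,14)=8, clip(2,-3,14)=2, clip(0,-3,14)=0, clip(-14,-3,14)=-3, clip(0,-3,14)=0 -> [0, 8, 2, 0, -3, 0] (max |s|=8)
Stage 6 (OFFSET -1): 0+-1=-1, 8+-1=7, 2+-1=1, 0+-1=-1, -3+-1=-4, 0+-1=-1 -> [-1, 7, 1, -1, -4, -1] (max |s|=7)
Overall max amplitude: 14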